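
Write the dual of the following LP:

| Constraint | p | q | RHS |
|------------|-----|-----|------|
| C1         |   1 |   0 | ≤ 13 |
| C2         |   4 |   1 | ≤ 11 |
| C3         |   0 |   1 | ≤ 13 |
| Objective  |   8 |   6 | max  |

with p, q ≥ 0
Minimize: z = 13y1 + 11y2 + 13y3

Subject to:
  C1: -y1 - 4y2 ≤ -8
  C2: -y2 - y3 ≤ -6
  y1, y2, y3 ≥ 0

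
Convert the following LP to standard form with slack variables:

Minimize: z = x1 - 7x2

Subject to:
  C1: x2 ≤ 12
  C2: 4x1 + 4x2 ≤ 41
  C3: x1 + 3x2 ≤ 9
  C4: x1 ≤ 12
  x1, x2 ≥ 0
min z = x1 - 7x2

s.t.
  x2 + s1 = 12
  4x1 + 4x2 + s2 = 41
  x1 + 3x2 + s3 = 9
  x1 + s4 = 12
  x1, x2, s1, s2, s3, s4 ≥ 0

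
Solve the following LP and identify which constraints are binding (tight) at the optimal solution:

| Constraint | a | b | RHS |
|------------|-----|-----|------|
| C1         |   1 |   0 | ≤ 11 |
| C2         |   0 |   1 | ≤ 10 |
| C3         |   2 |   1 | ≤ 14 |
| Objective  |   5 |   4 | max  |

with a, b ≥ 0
Optimal: a = 2, b = 10
Slack at optimum:
  C1: slack = 9
  C2: slack = 0 (binding)
  C3: slack = 0 (binding)
  a ≥ 0: a = 2
  b ≥ 0: b = 10
Binding constraints: C2, C3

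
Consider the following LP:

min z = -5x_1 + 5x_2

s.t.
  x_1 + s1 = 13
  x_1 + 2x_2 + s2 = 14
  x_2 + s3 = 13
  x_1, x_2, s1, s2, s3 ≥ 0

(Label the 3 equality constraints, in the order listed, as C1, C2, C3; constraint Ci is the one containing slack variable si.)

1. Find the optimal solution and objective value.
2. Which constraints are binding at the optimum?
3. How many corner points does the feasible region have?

1. x_1 = 13, x_2 = 0, z = -65
2. C1, x_2 ≥ 0
3. 4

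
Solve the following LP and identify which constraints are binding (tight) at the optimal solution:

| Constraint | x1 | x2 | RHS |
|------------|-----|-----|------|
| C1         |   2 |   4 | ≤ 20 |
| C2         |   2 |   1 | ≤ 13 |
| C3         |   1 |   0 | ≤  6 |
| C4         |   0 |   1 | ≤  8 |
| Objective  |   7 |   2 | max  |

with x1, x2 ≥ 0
Optimal: x1 = 6, x2 = 1
Slack at optimum:
  C1: slack = 4
  C2: slack = 0 (binding)
  C3: slack = 0 (binding)
  C4: slack = 7
  x1 ≥ 0: x1 = 6
  x2 ≥ 0: x2 = 1
Binding constraints: C2, C3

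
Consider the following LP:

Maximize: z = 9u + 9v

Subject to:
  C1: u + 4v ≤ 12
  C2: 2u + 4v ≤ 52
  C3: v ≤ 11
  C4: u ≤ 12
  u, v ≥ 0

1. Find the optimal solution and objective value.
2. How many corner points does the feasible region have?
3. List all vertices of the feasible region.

1. u = 12, v = 0, z = 108
2. 3
3. (0, 0), (12, 0), (0, 3)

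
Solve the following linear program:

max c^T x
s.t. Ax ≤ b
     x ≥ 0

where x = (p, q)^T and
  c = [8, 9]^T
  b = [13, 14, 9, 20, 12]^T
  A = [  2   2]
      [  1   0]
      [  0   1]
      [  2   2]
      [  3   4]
p = 4, q = 0, z = 32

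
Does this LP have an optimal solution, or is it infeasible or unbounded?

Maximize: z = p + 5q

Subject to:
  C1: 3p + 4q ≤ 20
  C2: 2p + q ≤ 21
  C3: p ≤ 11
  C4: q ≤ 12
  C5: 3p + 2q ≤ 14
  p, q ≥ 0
The point (0, 5) satisfies every constraint, so the LP is feasible; the constraints give p ≤ 11 and q ≤ 12, which with p, q ≥ 0 keep the feasible region inside a bounded box. A feasible, bounded LP attains a finite optimum at a vertex.

Evaluating z = p + 5q at each vertex:
  (0, 0): z = 0
  (4.667, 0): z = 4.667
  (2.667, 3): z = 17.67
  (0, 5): z = 25

Feasible with finite optimum z* = 25 at (0, 5).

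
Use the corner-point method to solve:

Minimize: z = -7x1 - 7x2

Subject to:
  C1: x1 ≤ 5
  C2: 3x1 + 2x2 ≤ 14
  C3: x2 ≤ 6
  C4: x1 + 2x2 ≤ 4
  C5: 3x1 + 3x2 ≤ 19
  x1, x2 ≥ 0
Each vertex is the intersection of two constraint boundaries that also satisfies all remaining constraints:
  x1 = 0 and x2 = 0 → (0, 0)
  x1 + 2x2 = 4 and x2 = 0 → (4, 0)
  x1 + 2x2 = 4 and x1 = 0 → (0, 2)

Evaluating z = -7x1 - 7x2 at each vertex:
  (0, 0): z = 0
  (4, 0): z = -28
  (0, 2): z = -14

The minimum is at (4, 0) with z = -28.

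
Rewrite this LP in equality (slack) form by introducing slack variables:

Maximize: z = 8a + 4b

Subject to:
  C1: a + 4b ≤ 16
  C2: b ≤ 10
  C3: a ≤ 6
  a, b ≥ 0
max z = 8a + 4b

s.t.
  a + 4b + s1 = 16
  b + s2 = 10
  a + s3 = 6
  a, b, s1, s2, s3 ≥ 0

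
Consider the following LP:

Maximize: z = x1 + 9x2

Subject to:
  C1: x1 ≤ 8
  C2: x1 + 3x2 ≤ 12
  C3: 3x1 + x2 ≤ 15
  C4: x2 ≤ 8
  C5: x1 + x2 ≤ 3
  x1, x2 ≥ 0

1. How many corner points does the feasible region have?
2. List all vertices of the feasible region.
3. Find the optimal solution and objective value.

1. 3
2. (0, 0), (3, 0), (0, 3)
3. x1 = 0, x2 = 3, z = 27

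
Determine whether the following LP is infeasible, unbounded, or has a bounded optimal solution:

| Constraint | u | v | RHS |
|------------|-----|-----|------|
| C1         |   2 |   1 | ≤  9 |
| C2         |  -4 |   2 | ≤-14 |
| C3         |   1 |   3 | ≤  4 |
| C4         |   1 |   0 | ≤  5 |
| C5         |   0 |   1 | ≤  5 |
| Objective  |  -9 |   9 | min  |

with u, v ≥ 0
The point (4, 0) satisfies every constraint, so the LP is feasible; the constraints give u ≤ 5 and v ≤ 5, which with u, v ≥ 0 keep the feasible region inside a bounded box. A feasible, bounded LP attains a finite optimum at a vertex.

Evaluating z = -9u + 9v at each vertex:
  (3.5, 0): z = -31.5
  (4, 0): z = -36
  (3.571, 0.1429): z = -30.86

Feasible with finite optimum z* = -36 at (4, 0).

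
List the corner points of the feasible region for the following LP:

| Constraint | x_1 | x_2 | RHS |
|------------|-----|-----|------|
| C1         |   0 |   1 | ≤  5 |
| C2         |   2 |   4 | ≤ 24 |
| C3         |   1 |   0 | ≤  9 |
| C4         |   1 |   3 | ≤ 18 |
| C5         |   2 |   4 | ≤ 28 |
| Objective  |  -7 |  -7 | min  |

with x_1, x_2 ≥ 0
Each vertex is the intersection of two constraint boundaries that also satisfies all remaining constraints:
  x_1 = 0 and x_2 = 0 → (0, 0)
  x_1 = 9 and x_2 = 0 → (9, 0)
  2x_1 + 4x_2 = 24 and x_1 = 9 → (9, 1.5)
  x_2 = 5 and 2x_1 + 4x_2 = 24 → (2, 5)
  x_2 = 5 and x_1 = 0 → (0, 5)

Vertices: (0, 0), (9, 0), (9, 1.5), (2, 5), (0, 5)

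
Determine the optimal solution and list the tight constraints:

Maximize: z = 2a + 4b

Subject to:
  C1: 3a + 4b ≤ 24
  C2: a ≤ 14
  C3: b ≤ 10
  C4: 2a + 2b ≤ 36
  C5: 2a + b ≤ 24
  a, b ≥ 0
Optimal: a = 0, b = 6
Slack at optimum:
  C1: slack = 0 (binding)
  C2: slack = 14
  C3: slack = 4
  C4: slack = 24
  C5: slack = 18
  a ≥ 0: a = 0 (binding)
  b ≥ 0: b = 6
Binding constraints: C1, a ≥ 0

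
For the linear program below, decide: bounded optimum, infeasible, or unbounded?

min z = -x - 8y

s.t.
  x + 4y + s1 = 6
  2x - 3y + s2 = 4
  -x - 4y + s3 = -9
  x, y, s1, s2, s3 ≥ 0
The row x + 4y + s1 = 6 with s1 ≥ 0 requires x + 4y ≤ 6, while the row -x - 4y + s3 = -9 with s3 ≥ 0 is equivalent to x + 4y ≥ 9. Together they would need 9 ≤ x + 4y ≤ 6, which is impossible since 9 > 6. No point satisfies all constraints.

Infeasible — the constraint set is empty.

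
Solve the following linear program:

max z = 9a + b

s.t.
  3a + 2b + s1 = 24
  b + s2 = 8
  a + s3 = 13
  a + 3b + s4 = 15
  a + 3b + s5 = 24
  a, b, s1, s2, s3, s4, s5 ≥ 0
Each vertex is the intersection of two constraint boundaries that also satisfies all remaining constraints:
  a = 0 and b = 0 → (0, 0)
  3a + 2b = 24 and b = 0 → (8, 0)
  3a + 2b = 24 and a + 3b = 15 → (6, 3)
  a + 3b = 15 and a = 0 → (0, 5)

Evaluating z = 9a + b at each vertex:
  (0, 0): z = 0
  (8, 0): z = 72
  (6, 3): z = 57
  (0, 5): z = 5

The maximum is at (8, 0) with z = 72.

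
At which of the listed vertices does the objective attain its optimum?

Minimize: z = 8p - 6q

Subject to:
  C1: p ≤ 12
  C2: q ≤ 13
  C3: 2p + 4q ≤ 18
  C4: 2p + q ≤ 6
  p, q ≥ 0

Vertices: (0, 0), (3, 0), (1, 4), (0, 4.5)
(0, 4.5) with z = -27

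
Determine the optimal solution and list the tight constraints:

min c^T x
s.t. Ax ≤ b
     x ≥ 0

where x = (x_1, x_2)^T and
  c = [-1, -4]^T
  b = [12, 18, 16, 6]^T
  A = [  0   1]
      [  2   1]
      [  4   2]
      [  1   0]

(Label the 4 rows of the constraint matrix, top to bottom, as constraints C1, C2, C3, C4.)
Optimal: x_1 = 0, x_2 = 8
Slack at optimum:
  C1: slack = 4
  C2: slack = 10
  C3: slack = 0 (binding)
  C4: slack = 6
  x_1 ≥ 0: x_1 = 0 (binding)
  x_2 ≥ 0: x_2 = 8
Binding constraints: C3, x_1 ≥ 0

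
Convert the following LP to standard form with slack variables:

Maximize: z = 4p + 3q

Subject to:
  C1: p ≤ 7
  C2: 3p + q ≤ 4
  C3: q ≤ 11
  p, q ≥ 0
max z = 4p + 3q

s.t.
  p + s1 = 7
  3p + q + s2 = 4
  q + s3 = 11
  p, q, s1, s2, s3 ≥ 0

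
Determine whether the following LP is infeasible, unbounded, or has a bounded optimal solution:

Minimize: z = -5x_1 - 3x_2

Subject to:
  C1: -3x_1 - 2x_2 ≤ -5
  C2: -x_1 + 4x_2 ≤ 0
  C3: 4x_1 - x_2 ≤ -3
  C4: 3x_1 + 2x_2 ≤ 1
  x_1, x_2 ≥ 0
C4 requires 3x_1 + 2x_2 ≤ 1, while C1 (-3x_1 - 2x_2 ≤ -5) is equivalent to 3x_1 + 2x_2 ≥ 5. Together they would need 5 ≤ 3x_1 + 2x_2 ≤ 1, which is impossible since 5 > 1. No point satisfies all constraints.

Infeasible — the constraint set is empty.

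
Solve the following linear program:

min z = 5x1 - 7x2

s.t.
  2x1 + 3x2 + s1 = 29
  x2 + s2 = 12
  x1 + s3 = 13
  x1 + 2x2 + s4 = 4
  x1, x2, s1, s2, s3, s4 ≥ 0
x1 = 0, x2 = 2, z = -14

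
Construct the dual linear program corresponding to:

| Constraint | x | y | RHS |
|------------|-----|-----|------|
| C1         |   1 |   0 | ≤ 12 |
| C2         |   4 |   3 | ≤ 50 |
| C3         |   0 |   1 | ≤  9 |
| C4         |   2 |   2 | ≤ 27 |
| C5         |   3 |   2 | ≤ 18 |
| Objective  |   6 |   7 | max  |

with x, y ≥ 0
Minimize: z = 12y1 + 50y2 + 9y3 + 27y4 + 18y5

Subject to:
  C1: -y1 - 4y2 - 2y4 - 3y5 ≤ -6
  C2: -3y2 - y3 - 2y4 - 2y5 ≤ -7
  y1, y2, y3, y4, y5 ≥ 0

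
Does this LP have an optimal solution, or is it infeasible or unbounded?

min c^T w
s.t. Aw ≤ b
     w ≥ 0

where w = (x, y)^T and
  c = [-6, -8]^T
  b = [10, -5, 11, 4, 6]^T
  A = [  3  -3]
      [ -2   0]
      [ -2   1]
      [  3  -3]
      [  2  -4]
Feasible point: (3, 2) satisfies every constraint, so the LP is feasible.
Direction d = (1, 1): for each constraint row a, a·d ≤ 0 —
  (3)(1) + (-3)(1) = 0 ≤ 0
  (-2)(1) + (0)(1) = -2 ≤ 0
  (-2)(1) + (1)(1) = -1 ≤ 0
  (3)(1) + (-3)(1) = 0 ≤ 0
  (2)(1) + (-4)(1) = -2 ≤ 0
and d ≥ 0, so (3, 2) + t·d stays feasible for every t ≥ 0. Along this ray z = -6x - 8y changes by -14 per unit t, so z → −∞.

Unbounded — the objective can decrease without bound over the feasible region.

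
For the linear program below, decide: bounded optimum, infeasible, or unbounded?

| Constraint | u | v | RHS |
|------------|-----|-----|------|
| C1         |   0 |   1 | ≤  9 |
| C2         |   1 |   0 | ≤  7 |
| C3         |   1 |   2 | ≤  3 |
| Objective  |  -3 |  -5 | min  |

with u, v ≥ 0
The point (3, 0) satisfies every constraint, so the LP is feasible; the constraints give u ≤ 7 and v ≤ 9, which with u, v ≥ 0 keep the feasible region inside a bounded box. A feasible, bounded LP attains a finite optimum at a vertex.

Evaluating z = -3u - 5v at each vertex:
  (0, 0): z = 0
  (3, 0): z = -9
  (0, 1.5): z = -7.5

The LP has an optimal solution: (3, 0) with z = -9.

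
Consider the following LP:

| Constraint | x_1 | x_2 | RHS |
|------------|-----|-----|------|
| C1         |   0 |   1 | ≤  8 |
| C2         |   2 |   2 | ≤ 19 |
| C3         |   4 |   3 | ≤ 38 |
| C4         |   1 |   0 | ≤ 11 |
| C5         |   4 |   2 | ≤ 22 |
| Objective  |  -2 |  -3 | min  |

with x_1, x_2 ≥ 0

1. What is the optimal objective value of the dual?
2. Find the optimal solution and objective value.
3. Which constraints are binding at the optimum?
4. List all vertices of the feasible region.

1. -27 (by strong duality, equal to the primal optimum)
2. x_1 = 1.5, x_2 = 8, z = -27
3. C1, C2, C5
4. (0, 0), (5.5, 0), (1.5, 8), (0, 8)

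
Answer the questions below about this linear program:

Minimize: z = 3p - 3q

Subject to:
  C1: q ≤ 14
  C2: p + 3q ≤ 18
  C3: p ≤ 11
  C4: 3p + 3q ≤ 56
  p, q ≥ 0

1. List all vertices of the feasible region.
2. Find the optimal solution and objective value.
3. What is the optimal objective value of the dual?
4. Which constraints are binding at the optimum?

1. (0, 0), (11, 0), (11, 2.333), (0, 6)
2. p = 0, q = 6, z = -18
3. -18 (by strong duality, equal to the primal optimum)
4. C2, p ≥ 0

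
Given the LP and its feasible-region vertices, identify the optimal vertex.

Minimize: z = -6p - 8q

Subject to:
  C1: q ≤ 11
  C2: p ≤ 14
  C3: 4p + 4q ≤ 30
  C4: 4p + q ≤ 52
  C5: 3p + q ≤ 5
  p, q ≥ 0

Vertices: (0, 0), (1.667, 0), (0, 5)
(0, 5) with z = -40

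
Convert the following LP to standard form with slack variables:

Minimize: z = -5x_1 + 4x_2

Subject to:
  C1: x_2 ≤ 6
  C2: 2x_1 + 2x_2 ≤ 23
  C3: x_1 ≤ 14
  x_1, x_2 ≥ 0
min z = -5x_1 + 4x_2

s.t.
  x_2 + s1 = 6
  2x_1 + 2x_2 + s2 = 23
  x_1 + s3 = 14
  x_1, x_2, s1, s2, s3 ≥ 0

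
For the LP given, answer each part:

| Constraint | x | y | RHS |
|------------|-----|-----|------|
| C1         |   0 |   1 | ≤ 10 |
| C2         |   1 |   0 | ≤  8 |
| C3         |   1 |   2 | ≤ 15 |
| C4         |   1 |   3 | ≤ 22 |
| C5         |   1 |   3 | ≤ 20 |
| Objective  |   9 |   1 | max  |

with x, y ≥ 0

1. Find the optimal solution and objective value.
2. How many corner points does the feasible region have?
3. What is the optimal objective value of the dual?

1. x = 8, y = 3.5, z = 75.5
2. 5
3. 75.5 (by strong duality, equal to the primal optimum)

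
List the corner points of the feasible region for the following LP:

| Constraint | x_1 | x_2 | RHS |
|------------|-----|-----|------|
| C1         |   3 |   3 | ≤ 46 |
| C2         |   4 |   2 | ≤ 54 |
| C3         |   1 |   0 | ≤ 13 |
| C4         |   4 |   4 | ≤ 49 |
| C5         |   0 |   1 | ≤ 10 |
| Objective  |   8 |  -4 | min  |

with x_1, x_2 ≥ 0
Each vertex is the intersection of two constraint boundaries that also satisfies all remaining constraints:
  x_1 = 0 and x_2 = 0 → (0, 0)
  4x_1 + 4x_2 = 49 and x_2 = 0 → (12.25, 0)
  4x_1 + 4x_2 = 49 and x_2 = 10 → (2.25, 10)
  x_2 = 10 and x_1 = 0 → (0, 10)

Vertices: (0, 0), (12.25, 0), (2.25, 10), (0, 10)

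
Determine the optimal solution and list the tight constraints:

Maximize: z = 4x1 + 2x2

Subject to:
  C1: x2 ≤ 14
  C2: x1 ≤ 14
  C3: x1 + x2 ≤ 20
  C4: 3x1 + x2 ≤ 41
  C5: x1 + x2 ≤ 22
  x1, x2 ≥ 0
Optimal: x1 = 10.5, x2 = 9.5
Binding: C3, C4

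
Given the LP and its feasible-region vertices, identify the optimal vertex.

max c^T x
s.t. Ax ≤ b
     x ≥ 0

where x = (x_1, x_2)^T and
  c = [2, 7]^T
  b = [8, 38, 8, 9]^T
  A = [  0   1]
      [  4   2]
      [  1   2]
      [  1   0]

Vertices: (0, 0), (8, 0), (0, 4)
Evaluating z = 2x_1 + 7x_2 at each vertex:
  (0, 0): z = 0
  (8, 0): z = 16
  (0, 4): z = 28

The largest value is z = 28, attained at (0, 4).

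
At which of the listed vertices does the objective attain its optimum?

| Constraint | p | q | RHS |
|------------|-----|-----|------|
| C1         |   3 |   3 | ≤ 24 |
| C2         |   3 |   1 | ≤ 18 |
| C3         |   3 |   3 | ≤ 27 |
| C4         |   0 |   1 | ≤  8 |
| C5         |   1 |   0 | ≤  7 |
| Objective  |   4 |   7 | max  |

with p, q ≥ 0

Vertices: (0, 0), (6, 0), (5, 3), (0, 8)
Evaluating z = 4p + 7q at each vertex:
  (0, 0): z = 0
  (6, 0): z = 24
  (5, 3): z = 41
  (0, 8): z = 56

The largest value is z = 56, attained at (0, 8).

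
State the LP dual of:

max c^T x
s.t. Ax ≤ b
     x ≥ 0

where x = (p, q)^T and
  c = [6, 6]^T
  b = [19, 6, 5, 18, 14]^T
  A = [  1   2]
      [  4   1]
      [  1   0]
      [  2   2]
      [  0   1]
Minimize: z = 19y1 + 6y2 + 5y3 + 18y4 + 14y5

Subject to:
  C1: -y1 - 4y2 - y3 - 2y4 ≤ -6
  C2: -2y1 - y2 - 2y4 - y5 ≤ -6
  y1, y2, y3, y4, y5 ≥ 0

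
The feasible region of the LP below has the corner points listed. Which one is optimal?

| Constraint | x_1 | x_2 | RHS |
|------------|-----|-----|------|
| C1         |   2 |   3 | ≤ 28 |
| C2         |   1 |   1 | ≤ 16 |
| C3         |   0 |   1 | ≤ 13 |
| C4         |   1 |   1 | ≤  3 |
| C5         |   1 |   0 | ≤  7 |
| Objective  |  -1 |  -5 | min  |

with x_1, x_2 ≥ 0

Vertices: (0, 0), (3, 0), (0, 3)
(0, 3) with z = -15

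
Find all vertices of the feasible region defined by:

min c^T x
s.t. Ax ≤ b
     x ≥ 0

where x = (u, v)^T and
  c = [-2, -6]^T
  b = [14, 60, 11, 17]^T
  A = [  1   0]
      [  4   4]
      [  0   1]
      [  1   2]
Each vertex is the intersection of two constraint boundaries that also satisfies all remaining constraints:
  u = 0 and v = 0 → (0, 0)
  u = 14 and v = 0 → (14, 0)
  u = 14 and 4u + 4v = 60 → (14, 1)
  4u + 4v = 60 and u + 2v = 17 → (13, 2)
  u + 2v = 17 and u = 0 → (0, 8.5)

Vertices: (0, 0), (14, 0), (14, 1), (13, 2), (0, 8.5)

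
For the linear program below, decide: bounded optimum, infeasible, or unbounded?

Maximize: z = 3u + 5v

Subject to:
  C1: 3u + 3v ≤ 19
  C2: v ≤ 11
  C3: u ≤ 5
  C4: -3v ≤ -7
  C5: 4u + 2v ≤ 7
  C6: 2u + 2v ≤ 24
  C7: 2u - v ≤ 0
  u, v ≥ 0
The point (0, 3.5) satisfies every constraint, so the LP is feasible; the constraints give u ≤ 5 and v ≤ 11, which with u, v ≥ 0 keep the feasible region inside a bounded box. A feasible, bounded LP attains a finite optimum at a vertex.

The LP has an optimal solution: (0, 3.5) with z = 17.5.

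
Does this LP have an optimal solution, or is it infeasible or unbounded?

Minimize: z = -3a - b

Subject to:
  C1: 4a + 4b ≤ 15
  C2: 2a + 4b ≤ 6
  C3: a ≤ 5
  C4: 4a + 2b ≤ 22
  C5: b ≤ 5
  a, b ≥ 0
The point (3, 0) satisfies every constraint, so the LP is feasible; the constraints give a ≤ 5 and b ≤ 5, which with a, b ≥ 0 keep the feasible region inside a bounded box. A feasible, bounded LP attains a finite optimum at a vertex.

Feasible with finite optimum z* = -9 at (3, 0).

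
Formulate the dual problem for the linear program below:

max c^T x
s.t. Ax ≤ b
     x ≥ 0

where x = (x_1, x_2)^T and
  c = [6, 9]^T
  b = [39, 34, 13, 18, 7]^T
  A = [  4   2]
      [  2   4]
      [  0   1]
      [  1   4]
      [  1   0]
Minimize: z = 39y1 + 34y2 + 13y3 + 18y4 + 7y5

Subject to:
  C1: -4y1 - 2y2 - y4 - y5 ≤ -6
  C2: -2y1 - 4y2 - y3 - 4y4 ≤ -9
  y1, y2, y3, y4, y5 ≥ 0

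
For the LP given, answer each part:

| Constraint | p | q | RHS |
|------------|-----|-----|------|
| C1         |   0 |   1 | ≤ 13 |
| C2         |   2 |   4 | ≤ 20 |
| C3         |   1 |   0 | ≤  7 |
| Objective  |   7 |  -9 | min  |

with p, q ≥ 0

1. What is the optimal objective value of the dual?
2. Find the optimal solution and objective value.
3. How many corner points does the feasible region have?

1. -45 (by strong duality, equal to the primal optimum)
2. p = 0, q = 5, z = -45
3. 4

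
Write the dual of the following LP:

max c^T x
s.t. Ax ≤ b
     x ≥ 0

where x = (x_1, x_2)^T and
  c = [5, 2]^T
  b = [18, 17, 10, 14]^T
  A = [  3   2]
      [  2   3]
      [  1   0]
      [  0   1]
Minimize: z = 18y1 + 17y2 + 10y3 + 14y4

Subject to:
  C1: -3y1 - 2y2 - y3 ≤ -5
  C2: -2y1 - 3y2 - y4 ≤ -2
  y1, y2, y3, y4 ≥ 0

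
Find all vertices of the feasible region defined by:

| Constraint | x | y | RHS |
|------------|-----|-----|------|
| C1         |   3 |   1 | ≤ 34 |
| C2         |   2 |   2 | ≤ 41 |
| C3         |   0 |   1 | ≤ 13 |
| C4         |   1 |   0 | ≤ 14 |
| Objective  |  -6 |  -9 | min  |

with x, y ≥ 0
Each vertex is the intersection of two constraint boundaries that also satisfies all remaining constraints:
  x = 0 and y = 0 → (0, 0)
  3x + y = 34 and y = 0 → (11.33, 0)
  3x + y = 34 and y = 13 → (7, 13)
  y = 13 and x = 0 → (0, 13)

Vertices: (0, 0), (11.33, 0), (7, 13), (0, 13)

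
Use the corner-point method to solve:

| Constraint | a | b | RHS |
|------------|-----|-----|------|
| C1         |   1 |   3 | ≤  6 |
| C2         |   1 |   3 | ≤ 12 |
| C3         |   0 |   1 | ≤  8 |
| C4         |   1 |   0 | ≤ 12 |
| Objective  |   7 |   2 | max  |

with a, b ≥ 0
Each vertex is the intersection of two constraint boundaries that also satisfies all remaining constraints:
  a = 0 and b = 0 → (0, 0)
  a + 3b = 6 and b = 0 → (6, 0)
  a + 3b = 6 and a = 0 → (0, 2)

Evaluating z = 7a + 2b at each vertex:
  (0, 0): z = 0
  (6, 0): z = 42
  (0, 2): z = 4

The maximum is at (6, 0) with z = 42.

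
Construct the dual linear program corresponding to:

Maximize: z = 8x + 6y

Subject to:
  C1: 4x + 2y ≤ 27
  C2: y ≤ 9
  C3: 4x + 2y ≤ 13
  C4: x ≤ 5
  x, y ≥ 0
Minimize: z = 27y1 + 9y2 + 13y3 + 5y4

Subject to:
  C1: -4y1 - 4y3 - y4 ≤ -8
  C2: -2y1 - y2 - 2y3 ≤ -6
  y1, y2, y3, y4 ≥ 0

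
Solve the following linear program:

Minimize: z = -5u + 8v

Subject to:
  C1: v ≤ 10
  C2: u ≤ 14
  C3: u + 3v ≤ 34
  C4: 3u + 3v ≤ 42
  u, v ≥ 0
Each vertex is the intersection of two constraint boundaries that also satisfies all remaining constraints:
  u = 0 and v = 0 → (0, 0)
  u = 14 and 3u + 3v = 42 → (14, 0)
  v = 10 and u + 3v = 34 → (4, 10)
  v = 10 and u = 0 → (0, 10)

Evaluating z = -5u + 8v at each vertex:
  (0, 0): z = 0
  (14, 0): z = -70
  (4, 10): z = 60
  (0, 10): z = 80

The minimum is at (14, 0) with z = -70.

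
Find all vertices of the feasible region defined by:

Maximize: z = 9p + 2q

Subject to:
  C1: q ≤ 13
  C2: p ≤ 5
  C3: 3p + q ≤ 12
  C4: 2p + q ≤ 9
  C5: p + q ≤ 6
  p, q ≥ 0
Each vertex is the intersection of two constraint boundaries that also satisfies all remaining constraints:
  p = 0 and q = 0 → (0, 0)
  3p + q = 12 and q = 0 → (4, 0)
  3p + q = 12 and 2p + q = 9 → (3, 3)
  p + q = 6 and p = 0 → (0, 6)

Vertices: (0, 0), (4, 0), (3, 3), (0, 6)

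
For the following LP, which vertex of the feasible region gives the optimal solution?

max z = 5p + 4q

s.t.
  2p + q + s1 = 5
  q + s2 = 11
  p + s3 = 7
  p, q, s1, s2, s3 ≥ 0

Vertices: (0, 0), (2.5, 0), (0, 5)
(0, 5) with z = 20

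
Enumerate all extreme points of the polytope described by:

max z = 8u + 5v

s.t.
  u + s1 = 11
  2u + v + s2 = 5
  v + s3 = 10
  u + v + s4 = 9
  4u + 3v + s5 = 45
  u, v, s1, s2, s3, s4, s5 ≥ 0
Each vertex is the intersection of two constraint boundaries that also satisfies all remaining constraints:
  u = 0 and v = 0 → (0, 0)
  2u + v = 5 and v = 0 → (2.5, 0)
  2u + v = 5 and u = 0 → (0, 5)

Vertices: (0, 0), (2.5, 0), (0, 5)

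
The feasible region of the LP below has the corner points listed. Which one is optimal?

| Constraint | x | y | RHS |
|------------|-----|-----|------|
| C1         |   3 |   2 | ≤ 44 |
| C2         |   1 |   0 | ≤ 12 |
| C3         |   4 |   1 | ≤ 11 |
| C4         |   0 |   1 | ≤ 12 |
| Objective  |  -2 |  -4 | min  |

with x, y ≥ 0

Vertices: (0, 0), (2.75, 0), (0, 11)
Evaluating z = -2x - 4y at each vertex:
  (0, 0): z = 0
  (2.75, 0): z = -5.5
  (0, 11): z = -44

The smallest value is z = -44, attained at (0, 11).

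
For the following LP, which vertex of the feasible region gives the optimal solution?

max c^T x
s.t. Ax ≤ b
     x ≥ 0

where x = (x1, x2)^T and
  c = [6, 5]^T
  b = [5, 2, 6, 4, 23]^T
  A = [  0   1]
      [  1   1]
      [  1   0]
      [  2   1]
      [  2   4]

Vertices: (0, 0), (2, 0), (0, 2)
(2, 0) with z = 12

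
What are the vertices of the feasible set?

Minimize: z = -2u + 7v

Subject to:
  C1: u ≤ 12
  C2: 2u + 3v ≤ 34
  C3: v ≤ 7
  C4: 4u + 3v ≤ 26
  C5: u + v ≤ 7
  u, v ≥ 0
Each vertex is the intersection of two constraint boundaries that also satisfies all remaining constraints:
  u = 0 and v = 0 → (0, 0)
  4u + 3v = 26 and v = 0 → (6.5, 0)
  4u + 3v = 26 and u + v = 7 → (5, 2)
  v = 7 and u + v = 7 → (0, 7)

Vertices: (0, 0), (6.5, 0), (5, 2), (0, 7)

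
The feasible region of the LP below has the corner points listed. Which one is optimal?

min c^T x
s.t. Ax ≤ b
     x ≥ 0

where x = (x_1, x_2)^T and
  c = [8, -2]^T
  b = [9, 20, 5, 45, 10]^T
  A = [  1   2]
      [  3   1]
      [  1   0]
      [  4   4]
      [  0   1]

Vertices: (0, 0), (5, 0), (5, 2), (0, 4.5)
(0, 4.5) with z = -9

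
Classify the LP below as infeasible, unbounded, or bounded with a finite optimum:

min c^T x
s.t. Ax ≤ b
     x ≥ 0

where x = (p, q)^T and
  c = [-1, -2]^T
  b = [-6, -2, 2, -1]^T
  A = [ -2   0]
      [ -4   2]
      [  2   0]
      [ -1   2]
One constraint requires 2p ≤ 2, while the constraint -2p ≤ -6 is equivalent to 2p ≥ 6. Together they would need 6 ≤ 2p ≤ 2, which is impossible since 6 > 2. No point satisfies all constraints.

Infeasible: no point satisfies all constraints simultaneously.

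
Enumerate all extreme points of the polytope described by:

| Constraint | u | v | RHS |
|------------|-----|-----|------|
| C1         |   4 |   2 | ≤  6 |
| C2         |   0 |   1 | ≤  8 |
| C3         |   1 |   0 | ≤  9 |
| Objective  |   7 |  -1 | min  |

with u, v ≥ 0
Each vertex is the intersection of two constraint boundaries that also satisfies all remaining constraints:
  u = 0 and v = 0 → (0, 0)
  4u + 2v = 6 and v = 0 → (1.5, 0)
  4u + 2v = 6 and u = 0 → (0, 3)

Vertices: (0, 0), (1.5, 0), (0, 3)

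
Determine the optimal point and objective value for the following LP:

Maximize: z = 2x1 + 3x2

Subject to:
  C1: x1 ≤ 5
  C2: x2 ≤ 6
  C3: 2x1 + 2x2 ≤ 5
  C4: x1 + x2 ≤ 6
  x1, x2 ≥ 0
x1 = 0, x2 = 2.5, z = 7.5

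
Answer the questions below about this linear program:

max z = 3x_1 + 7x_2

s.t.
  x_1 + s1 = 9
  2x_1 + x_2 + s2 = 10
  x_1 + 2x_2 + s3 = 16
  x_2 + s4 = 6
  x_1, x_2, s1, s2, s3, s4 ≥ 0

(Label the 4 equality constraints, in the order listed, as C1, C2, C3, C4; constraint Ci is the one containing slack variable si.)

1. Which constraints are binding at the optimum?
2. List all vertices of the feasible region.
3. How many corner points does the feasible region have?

1. C2, C4
2. (0, 0), (5, 0), (2, 6), (0, 6)
3. 4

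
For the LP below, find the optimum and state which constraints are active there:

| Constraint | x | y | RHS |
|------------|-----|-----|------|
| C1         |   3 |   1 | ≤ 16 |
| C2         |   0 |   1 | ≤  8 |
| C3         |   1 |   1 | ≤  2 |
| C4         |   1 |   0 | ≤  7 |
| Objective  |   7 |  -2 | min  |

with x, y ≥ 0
Optimal: x = 0, y = 2
Slack at optimum:
  C1: slack = 14
  C2: slack = 6
  C3: slack = 0 (binding)
  C4: slack = 7
  x ≥ 0: x = 0 (binding)
  y ≥ 0: y = 2
Binding constraints: C3, x ≥ 0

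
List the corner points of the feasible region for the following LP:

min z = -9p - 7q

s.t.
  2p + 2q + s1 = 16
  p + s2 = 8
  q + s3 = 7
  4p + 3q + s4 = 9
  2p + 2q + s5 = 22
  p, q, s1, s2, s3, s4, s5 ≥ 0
Each vertex is the intersection of two constraint boundaries that also satisfies all remaining constraints:
  p = 0 and q = 0 → (0, 0)
  4p + 3q = 9 and q = 0 → (2.25, 0)
  4p + 3q = 9 and p = 0 → (0, 3)

Vertices: (0, 0), (2.25, 0), (0, 3)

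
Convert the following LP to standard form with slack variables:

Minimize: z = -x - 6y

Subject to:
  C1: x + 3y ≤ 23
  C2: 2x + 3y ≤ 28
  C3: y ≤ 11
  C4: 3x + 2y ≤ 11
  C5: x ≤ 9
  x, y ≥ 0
min z = -x - 6y

s.t.
  x + 3y + s1 = 23
  2x + 3y + s2 = 28
  y + s3 = 11
  3x + 2y + s4 = 11
  x + s5 = 9
  x, y, s1, s2, s3, s4, s5 ≥ 0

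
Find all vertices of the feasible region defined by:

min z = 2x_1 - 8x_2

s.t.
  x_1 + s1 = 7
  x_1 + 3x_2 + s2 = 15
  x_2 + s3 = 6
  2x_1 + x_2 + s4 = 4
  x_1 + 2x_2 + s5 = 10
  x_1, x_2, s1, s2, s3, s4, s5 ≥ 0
Each vertex is the intersection of two constraint boundaries that also satisfies all remaining constraints:
  x_1 = 0 and x_2 = 0 → (0, 0)
  2x_1 + x_2 = 4 and x_2 = 0 → (2, 0)
  2x_1 + x_2 = 4 and x_1 = 0 → (0, 4)

Vertices: (0, 0), (2, 0), (0, 4)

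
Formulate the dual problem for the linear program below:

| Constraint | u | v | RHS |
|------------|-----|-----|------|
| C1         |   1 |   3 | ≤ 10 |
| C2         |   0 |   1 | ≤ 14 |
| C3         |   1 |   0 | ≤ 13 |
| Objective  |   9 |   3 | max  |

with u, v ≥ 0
Minimize: z = 10y1 + 14y2 + 13y3

Subject to:
  C1: -y1 - y3 ≤ -9
  C2: -3y1 - y2 ≤ -3
  y1, y2, y3 ≥ 0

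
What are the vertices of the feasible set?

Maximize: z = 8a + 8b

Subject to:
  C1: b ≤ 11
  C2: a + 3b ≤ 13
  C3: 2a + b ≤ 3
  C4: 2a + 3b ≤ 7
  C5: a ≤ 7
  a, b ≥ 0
Each vertex is the intersection of two constraint boundaries that also satisfies all remaining constraints:
  a = 0 and b = 0 → (0, 0)
  2a + b = 3 and b = 0 → (1.5, 0)
  2a + b = 3 and 2a + 3b = 7 → (0.5, 2)
  2a + 3b = 7 and a = 0 → (0, 2.333)

Vertices: (0, 0), (1.5, 0), (0.5, 2), (0, 2.333)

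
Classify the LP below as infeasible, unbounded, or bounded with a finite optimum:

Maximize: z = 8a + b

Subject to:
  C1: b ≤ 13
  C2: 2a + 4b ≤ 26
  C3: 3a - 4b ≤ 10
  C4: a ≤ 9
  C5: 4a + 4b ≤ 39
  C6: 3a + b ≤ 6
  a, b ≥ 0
The point (2, 0) satisfies every constraint, so the LP is feasible; the constraints give a ≤ 9 and b ≤ 13, which with a, b ≥ 0 keep the feasible region inside a bounded box. A feasible, bounded LP attains a finite optimum at a vertex.

Evaluating z = 8a + b at each vertex:
  (0, 0): z = 0
  (2, 0): z = 16
  (0, 6): z = 6

The LP has an optimal solution: (2, 0) with z = 16.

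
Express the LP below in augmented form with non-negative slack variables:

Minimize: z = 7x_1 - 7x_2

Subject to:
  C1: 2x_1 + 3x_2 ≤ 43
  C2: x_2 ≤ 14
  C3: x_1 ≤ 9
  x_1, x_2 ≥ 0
min z = 7x_1 - 7x_2

s.t.
  2x_1 + 3x_2 + s1 = 43
  x_2 + s2 = 14
  x_1 + s3 = 9
  x_1, x_2, s1, s2, s3 ≥ 0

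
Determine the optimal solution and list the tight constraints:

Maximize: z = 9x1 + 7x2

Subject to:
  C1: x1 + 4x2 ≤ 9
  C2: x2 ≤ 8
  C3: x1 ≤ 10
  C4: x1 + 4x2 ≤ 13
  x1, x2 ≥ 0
Optimal: x1 = 9, x2 = 0
Slack at optimum:
  C1: slack = 0 (binding)
  C2: slack = 8
  C3: slack = 1
  C4: slack = 4
  x1 ≥ 0: x1 = 9
  x2 ≥ 0: x2 = 0 (binding)
Binding constraints: C1, x2 ≥ 0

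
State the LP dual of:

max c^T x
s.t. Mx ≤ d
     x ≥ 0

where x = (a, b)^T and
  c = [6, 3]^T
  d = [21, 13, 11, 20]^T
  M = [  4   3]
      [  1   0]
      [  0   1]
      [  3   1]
Minimize: z = 21y1 + 13y2 + 11y3 + 20y4

Subject to:
  C1: -4y1 - y2 - 3y4 ≤ -6
  C2: -3y1 - y3 - y4 ≤ -3
  y1, y2, y3, y4 ≥ 0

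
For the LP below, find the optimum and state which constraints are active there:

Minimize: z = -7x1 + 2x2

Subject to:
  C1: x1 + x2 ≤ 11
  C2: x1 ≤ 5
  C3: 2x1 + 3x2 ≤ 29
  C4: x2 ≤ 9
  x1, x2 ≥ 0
Optimal: x1 = 5, x2 = 0
Binding: C2, x2 ≥ 0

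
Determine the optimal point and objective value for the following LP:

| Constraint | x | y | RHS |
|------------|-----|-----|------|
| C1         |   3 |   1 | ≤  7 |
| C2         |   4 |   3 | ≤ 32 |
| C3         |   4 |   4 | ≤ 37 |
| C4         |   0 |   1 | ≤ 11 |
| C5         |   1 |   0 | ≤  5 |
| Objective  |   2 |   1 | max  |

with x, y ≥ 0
Each vertex is the intersection of two constraint boundaries that also satisfies all remaining constraints:
  x = 0 and y = 0 → (0, 0)
  3x + y = 7 and y = 0 → (2.333, 0)
  3x + y = 7 and x = 0 → (0, 7)

Evaluating z = 2x + y at each vertex:
  (0, 0): z = 0
  (2.333, 0): z = 4.667
  (0, 7): z = 7

The maximum is at (0, 7) with z = 7.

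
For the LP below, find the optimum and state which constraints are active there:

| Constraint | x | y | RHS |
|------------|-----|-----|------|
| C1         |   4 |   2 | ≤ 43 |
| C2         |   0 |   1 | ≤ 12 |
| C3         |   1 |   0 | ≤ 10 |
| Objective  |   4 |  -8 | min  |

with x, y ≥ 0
Optimal: x = 0, y = 12
Slack at optimum:
  C1: slack = 19
  C2: slack = 0 (binding)
  C3: slack = 10
  x ≥ 0: x = 0 (binding)
  y ≥ 0: y = 12
Binding constraints: C2, x ≥ 0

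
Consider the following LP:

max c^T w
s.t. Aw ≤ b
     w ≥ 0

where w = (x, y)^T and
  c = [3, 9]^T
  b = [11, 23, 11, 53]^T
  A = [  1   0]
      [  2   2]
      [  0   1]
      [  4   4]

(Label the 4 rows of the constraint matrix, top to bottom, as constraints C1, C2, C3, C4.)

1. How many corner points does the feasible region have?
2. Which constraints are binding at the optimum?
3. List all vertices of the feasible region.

1. 5
2. C2, C3
3. (0, 0), (11, 0), (11, 0.5), (0.5, 11), (0, 11)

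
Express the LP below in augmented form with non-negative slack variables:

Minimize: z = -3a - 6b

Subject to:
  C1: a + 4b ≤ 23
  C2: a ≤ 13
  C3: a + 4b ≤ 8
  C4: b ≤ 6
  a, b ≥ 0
min z = -3a - 6b

s.t.
  a + 4b + s1 = 23
  a + s2 = 13
  a + 4b + s3 = 8
  b + s4 = 6
  a, b, s1, s2, s3, s4 ≥ 0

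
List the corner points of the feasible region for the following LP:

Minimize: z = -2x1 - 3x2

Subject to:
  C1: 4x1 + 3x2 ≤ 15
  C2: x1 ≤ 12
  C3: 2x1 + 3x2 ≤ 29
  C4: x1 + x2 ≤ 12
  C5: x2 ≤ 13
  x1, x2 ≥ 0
Each vertex is the intersection of two constraint boundaries that also satisfies all remaining constraints:
  x1 = 0 and x2 = 0 → (0, 0)
  4x1 + 3x2 = 15 and x2 = 0 → (3.75, 0)
  4x1 + 3x2 = 15 and x1 = 0 → (0, 5)

Vertices: (0, 0), (3.75, 0), (0, 5)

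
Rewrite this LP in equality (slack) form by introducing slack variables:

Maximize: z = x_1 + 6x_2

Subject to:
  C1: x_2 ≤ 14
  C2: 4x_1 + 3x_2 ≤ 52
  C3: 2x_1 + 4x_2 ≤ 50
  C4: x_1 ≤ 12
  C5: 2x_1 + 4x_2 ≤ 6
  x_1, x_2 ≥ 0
max z = x_1 + 6x_2

s.t.
  x_2 + s1 = 14
  4x_1 + 3x_2 + s2 = 52
  2x_1 + 4x_2 + s3 = 50
  x_1 + s4 = 12
  2x_1 + 4x_2 + s5 = 6
  x_1, x_2, s1, s2, s3, s4, s5 ≥ 0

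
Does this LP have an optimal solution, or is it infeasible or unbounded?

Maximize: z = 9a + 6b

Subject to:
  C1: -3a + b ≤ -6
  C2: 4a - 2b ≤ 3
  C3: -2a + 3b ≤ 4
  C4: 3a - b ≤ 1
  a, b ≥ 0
C4 requires 3a - b ≤ 1, while C1 (-3a + b ≤ -6) is equivalent to 3a - b ≥ 6. Together they would need 6 ≤ 3a - b ≤ 1, which is impossible since 6 > 1. No point satisfies all constraints.

The feasible region is empty; the LP is infeasible.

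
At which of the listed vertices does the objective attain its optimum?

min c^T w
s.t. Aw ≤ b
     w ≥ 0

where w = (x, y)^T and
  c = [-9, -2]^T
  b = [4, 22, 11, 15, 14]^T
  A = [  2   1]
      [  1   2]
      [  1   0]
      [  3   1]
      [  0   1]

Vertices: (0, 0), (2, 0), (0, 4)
Evaluating z = -9x - 2y at each vertex:
  (0, 0): z = 0
  (2, 0): z = -18
  (0, 4): z = -8

The smallest value is z = -18, attained at (2, 0).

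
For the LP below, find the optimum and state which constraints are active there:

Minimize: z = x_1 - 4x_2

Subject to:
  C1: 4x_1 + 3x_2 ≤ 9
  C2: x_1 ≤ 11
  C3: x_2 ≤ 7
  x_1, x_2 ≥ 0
Optimal: x_1 = 0, x_2 = 3
Slack at optimum:
  C1: slack = 0 (binding)
  C2: slack = 11
  C3: slack = 4
  x_1 ≥ 0: x_1 = 0 (binding)
  x_2 ≥ 0: x_2 = 3
Binding constraints: C1, x_1 ≥ 0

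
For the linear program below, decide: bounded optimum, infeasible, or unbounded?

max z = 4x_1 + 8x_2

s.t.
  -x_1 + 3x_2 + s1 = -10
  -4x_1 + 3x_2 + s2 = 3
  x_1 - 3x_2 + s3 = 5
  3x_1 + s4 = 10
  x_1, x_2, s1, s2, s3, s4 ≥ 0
The row x_1 - 3x_2 + s3 = 5 with s3 ≥ 0 requires x_1 - 3x_2 ≤ 5, while the row -x_1 + 3x_2 + s1 = -10 with s1 ≥ 0 is equivalent to x_1 - 3x_2 ≥ 10. Together they would need 10 ≤ x_1 - 3x_2 ≤ 5, which is impossible since 10 > 5. No point satisfies all constraints.

The feasible region is empty; the LP is infeasible.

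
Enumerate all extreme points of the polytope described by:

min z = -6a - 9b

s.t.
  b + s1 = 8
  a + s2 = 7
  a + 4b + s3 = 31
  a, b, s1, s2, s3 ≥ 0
Each vertex is the intersection of two constraint boundaries that also satisfies all remaining constraints:
  a = 0 and b = 0 → (0, 0)
  a = 7 and b = 0 → (7, 0)
  a = 7 and a + 4b = 31 → (7, 6)
  a + 4b = 31 and a = 0 → (0, 7.75)

Vertices: (0, 0), (7, 0), (7, 6), (0, 7.75)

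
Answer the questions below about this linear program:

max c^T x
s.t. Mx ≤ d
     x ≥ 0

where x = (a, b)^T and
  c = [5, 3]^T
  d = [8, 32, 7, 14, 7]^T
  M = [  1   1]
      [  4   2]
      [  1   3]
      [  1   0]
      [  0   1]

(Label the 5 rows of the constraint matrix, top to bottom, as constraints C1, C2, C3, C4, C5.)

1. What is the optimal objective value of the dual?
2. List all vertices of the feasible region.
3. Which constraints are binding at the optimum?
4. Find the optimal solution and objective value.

1. 35 (by strong duality, equal to the primal optimum)
2. (0, 0), (7, 0), (0, 2.333)
3. C3, b ≥ 0
4. a = 7, b = 0, z = 35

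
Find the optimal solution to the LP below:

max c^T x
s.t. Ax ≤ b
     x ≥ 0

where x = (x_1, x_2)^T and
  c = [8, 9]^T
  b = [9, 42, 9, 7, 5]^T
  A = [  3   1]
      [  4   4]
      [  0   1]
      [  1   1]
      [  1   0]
x_1 = 0, x_2 = 7, z = 63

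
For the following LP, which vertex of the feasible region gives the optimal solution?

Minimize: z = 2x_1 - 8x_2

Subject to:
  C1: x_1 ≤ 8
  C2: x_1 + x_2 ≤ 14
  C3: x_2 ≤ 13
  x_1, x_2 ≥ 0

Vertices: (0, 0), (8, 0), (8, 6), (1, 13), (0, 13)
(0, 13) with z = -104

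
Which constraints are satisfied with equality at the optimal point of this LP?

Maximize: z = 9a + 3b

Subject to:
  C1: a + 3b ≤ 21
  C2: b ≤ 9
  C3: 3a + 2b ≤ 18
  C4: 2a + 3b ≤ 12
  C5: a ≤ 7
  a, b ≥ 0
Optimal: a = 6, b = 0
Slack at optimum:
  C1: slack = 15
  C2: slack = 9
  C3: slack = 0 (binding)
  C4: slack = 0 (binding)
  C5: slack = 1
  a ≥ 0: a = 6
  b ≥ 0: b = 0 (binding)
Binding constraints: C3, C4, b ≥ 0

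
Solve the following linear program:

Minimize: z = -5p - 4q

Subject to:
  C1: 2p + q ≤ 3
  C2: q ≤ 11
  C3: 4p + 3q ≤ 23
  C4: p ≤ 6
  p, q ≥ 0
Each vertex is the intersection of two constraint boundaries that also satisfies all remaining constraints:
  p = 0 and q = 0 → (0, 0)
  2p + q = 3 and q = 0 → (1.5, 0)
  2p + q = 3 and p = 0 → (0, 3)

Evaluating z = -5p - 4q at each vertex:
  (0, 0): z = 0
  (1.5, 0): z = -7.5
  (0, 3): z = -12

The minimum is at (0, 3) with z = -12.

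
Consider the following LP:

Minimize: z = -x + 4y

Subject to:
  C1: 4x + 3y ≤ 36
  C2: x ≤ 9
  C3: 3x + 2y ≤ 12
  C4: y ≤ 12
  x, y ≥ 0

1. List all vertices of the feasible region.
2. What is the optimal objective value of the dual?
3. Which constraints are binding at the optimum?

1. (0, 0), (4, 0), (0, 6)
2. -4 (by strong duality, equal to the primal optimum)
3. C3, y ≥ 0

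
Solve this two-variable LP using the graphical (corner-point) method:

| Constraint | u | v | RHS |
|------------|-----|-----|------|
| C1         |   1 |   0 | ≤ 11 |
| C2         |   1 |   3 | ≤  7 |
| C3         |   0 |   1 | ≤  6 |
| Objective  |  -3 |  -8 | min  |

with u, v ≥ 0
u = 7, v = 0, z = -21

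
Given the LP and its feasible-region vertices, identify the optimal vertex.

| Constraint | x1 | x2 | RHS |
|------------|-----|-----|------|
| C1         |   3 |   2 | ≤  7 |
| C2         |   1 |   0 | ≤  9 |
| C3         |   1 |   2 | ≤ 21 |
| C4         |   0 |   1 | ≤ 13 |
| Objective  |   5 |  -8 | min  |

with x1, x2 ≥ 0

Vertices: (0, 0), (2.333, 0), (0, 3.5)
(0, 3.5) with z = -28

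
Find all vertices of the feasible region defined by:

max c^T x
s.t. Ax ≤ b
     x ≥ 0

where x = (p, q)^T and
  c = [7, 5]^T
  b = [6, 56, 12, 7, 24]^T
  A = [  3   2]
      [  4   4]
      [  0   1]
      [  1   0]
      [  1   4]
Each vertex is the intersection of two constraint boundaries that also satisfies all remaining constraints:
  p = 0 and q = 0 → (0, 0)
  3p + 2q = 6 and q = 0 → (2, 0)
  3p + 2q = 6 and p = 0 → (0, 3)

Vertices: (0, 0), (2, 0), (0, 3)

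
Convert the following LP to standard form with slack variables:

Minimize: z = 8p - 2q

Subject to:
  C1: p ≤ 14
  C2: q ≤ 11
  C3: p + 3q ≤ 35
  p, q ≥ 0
min z = 8p - 2q

s.t.
  p + s1 = 14
  q + s2 = 11
  p + 3q + s3 = 35
  p, q, s1, s2, s3 ≥ 0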